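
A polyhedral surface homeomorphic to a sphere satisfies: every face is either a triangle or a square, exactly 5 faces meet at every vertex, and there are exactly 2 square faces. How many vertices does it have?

16

Let x be the number of triangles; then F = 2 + x.
Edge–face incidences: 2E = 4·2 + 3·x = 8 + 3x.
Every vertex has degree 5, so 5V = 2E.
Euler: V − E + F = 2 ⇒ (2E)/5 − E + (2 + x) = 2.
Multiply by 10: 2·(2E) − 5·(2E) + 10·(2 + x) = 20, i.e. 20 + 10x − 3·(8 + 3x) = 20.
Collecting terms: x − 4 = 20, so x = 24.
Then 2E = 8 + 3·24 = 80, so E = 40, V = 2E/5 = 16, F = 2 + 24 = 26.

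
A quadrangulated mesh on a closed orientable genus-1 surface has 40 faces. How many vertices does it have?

χ = 2 − 2·1 = 0, and every face is a square so 4F = 2E.
E = 4·40/2 = 80. Then V = 0 + E − F = 0 + 80 − 40 = 40.

40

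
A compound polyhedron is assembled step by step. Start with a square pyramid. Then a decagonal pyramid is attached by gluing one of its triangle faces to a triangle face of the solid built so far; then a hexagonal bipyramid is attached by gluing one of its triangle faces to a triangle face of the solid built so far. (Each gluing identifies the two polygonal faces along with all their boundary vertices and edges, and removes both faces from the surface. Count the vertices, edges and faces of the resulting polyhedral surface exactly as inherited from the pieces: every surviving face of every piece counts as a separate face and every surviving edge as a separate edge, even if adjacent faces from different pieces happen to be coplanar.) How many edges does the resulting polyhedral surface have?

A square pyramid: V=5, E=8, F=5.
Attach a decagonal pyramid (V=11, E=20, F=11) along a 3-gon: merge 3 vertices and 3 edges, delete both glued faces → V=13, E=25, F=14.
Attach a hexagonal bipyramid (V=8, E=18, F=12) along a 3-gon: merge 3 vertices and 3 edges, delete both glued faces → V=18, E=40, F=24.
Check: V − E + F = 18 − 40 + 24 = 2.

40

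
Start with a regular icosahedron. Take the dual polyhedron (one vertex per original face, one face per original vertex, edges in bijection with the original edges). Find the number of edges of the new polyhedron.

30

The base solid has V = 12, E = 30, F = 20.
The dual swaps V and F and preserves E: V′ = F = 20, E′ = E = 30, F′ = V = 12.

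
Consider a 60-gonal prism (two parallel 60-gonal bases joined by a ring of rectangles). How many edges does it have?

180

A prism on an n-gon has two n-gon bases and n rectangular sides: V = 2·60 = 120, E = 3·60 = 180, F = 60 + 2 = 62.
Check: V − E + F = 120 − 180 + 62 = 2.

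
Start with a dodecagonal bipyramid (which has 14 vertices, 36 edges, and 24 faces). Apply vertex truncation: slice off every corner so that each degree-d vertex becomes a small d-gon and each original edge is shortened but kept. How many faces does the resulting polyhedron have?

Truncation replaces each original edge-end by a new vertex, so V′ = 2E = 72.
Each original edge survives, and each old vertex of degree d contributes d new edges; summing degrees gives Σd = 2E, so E′ = E + 2E = 3E = 108.
Each original face survives and each original vertex becomes one new face: F′ = F + V = 38.

38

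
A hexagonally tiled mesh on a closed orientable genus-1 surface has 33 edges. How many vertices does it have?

22

χ = 2 − 2·1 = 0, and every face is a hexagon so 6F = 2E.
F = 2E/6 = 11. Then V = 0 + E − F = 0 + 33 − 11 = 22.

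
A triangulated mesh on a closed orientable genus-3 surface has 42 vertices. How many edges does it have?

138

χ = 2 − 2·3 = -4, and every face is a triangle so 3F = 2E.
V − E + F = -4 with E = 3F/2 gives 42 − (3/2 − 1)·F = -4, so F = 92 and E = 138.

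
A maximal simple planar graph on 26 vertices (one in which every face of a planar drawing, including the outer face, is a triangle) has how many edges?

In a plane triangulation 3F = 2E and V − E + F = 2, so E = 3V − 6 = 3·26 − 6 = 72.

72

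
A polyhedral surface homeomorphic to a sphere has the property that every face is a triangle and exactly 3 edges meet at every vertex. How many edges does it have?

6

Each face has 3 edges and each edge borders two faces, so 2E = 3F.
Each vertex has degree 3, so 3V = 2E and hence V = 3F/3.
Euler: V − E + F = 2 ⇒ (3F/3) − (3F/2) + F = 2.
Multiply by 6: (6 − 9 + 6)F = 12, i.e. 3F = 12.
So F = 4, E = 3·4/2 = 6, V = 3·4/3 = 4.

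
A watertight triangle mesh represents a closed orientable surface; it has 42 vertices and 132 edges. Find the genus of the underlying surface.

2

Every face is a triangle and each edge borders two faces, so 3F = 2·132, giving F = 88.
χ = V − E + F = 42 − 132 + 88 = -2.
For a closed orientable surface χ = 2 − 2g, so g = (2 − (-2))/2 = 2.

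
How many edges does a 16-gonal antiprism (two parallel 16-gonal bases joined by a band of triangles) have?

64

An antiprism on an n-gon has two n-gon caps and 2n triangles: V = 2·16 = 32, E = 4·16 = 64, F = 2·16 + 2 = 34.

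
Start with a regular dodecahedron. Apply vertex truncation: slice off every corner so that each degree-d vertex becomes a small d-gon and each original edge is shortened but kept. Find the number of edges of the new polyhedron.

90

The base solid has V = 20, E = 30, F = 12.
Truncation replaces each original edge-end by a new vertex, so V′ = 2E = 60.
Each original edge survives, and each old vertex of degree d contributes d new edges; summing degrees gives Σd = 2E, so E′ = E + 2E = 3E = 90.
Each original face survives and each original vertex becomes one new face: F′ = F + V = 32.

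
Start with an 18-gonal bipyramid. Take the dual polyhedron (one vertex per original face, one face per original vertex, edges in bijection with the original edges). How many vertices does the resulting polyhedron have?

36

The base solid has V = 20, E = 54, F = 36.
The dual swaps V and F and preserves E: V′ = F = 36, E′ = E = 54, F′ = V = 20.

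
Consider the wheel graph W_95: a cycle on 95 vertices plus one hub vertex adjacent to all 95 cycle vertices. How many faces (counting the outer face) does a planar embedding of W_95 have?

W_95 has V = 95 + 1 = 96 vertices and E = 2·95 = 190 edges.
By Euler's formula F = 2 − V + E = 2 − 96 + 190 = 96.

96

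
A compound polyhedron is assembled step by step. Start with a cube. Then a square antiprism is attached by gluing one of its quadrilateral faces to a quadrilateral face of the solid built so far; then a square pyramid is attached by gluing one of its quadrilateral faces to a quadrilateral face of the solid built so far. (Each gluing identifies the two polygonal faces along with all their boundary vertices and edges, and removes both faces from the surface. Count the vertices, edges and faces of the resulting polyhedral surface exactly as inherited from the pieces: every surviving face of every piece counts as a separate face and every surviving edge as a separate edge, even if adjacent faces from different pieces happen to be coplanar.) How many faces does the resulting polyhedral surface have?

A cube: V=8, E=12, F=6.
Attach a square antiprism (V=8, E=16, F=10) along a 4-gon: merge 4 vertices and 4 edges, delete both glued faces → V=12, E=24, F=14.
Attach a square pyramid (V=5, E=8, F=5) along a 4-gon: merge 4 vertices and 4 edges, delete both glued faces → V=13, E=28, F=17.
Check: V − E + F = 13 − 28 + 17 = 2.

17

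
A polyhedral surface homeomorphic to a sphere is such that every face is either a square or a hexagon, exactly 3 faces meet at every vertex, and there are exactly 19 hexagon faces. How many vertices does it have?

Let x be the number of squares; then F = 19 + x.
Edge–face incidences: 2E = 6·19 + 4·x = 114 + 4x.
Every vertex has degree 3, so 3V = 2E.
Euler: V − E + F = 2 ⇒ (2E)/3 − E + (19 + x) = 2.
Multiply by 6: 2·(2E) − 3·(2E) + 6·(19 + x) = 12, i.e. 114 + 6x − (114 + 4x) = 12.
Collecting terms: 2x = 12, so x = 6.
Then 2E = 114 + 4·6 = 138, so E = 69, V = 2E/3 = 46, F = 19 + 6 = 25.

46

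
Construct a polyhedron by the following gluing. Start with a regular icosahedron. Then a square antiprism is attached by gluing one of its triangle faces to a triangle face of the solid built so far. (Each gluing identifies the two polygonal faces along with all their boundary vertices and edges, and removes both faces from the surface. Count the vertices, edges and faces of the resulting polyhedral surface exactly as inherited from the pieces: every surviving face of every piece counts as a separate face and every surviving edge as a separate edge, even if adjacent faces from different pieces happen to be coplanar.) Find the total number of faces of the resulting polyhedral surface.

A regular icosahedron: V=12, E=30, F=20.
Attach a square antiprism (V=8, E=16, F=10) along a 3-gon: merge 3 vertices and 3 edges, delete both glued faces → V=17, E=43, F=28.
Check: V − E + F = 17 − 43 + 28 = 2.

28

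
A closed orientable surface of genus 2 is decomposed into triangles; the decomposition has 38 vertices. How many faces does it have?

80

χ = 2 − 2·2 = -2, and every face is a triangle so 3F = 2E.
V − E + F = -2 with E = 3F/2 gives 38 − (3/2 − 1)·F = -2, so F = 80 and E = 120.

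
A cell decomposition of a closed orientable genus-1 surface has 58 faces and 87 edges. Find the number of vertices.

For a closed orientable surface of genus 1, χ = 2 − 2·1 = 0.
V = 0 + E − F = 0 + 87 − 58 = 29.

29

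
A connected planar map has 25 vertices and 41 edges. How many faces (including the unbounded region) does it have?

Euler's formula for a connected plane graph: V − E + F = 2, so F = 2 − 25 + 41 = 18.

18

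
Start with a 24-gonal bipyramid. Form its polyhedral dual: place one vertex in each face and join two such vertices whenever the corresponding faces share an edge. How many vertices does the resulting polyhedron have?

48

The base solid has V = 26, E = 72, F = 48.
The dual swaps V and F and preserves E: V′ = F = 48, E′ = E = 72, F′ = V = 26.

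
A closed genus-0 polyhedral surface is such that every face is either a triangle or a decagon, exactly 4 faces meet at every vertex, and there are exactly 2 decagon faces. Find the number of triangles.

20

Let x be the number of triangles; then F = 2 + x.
Edge–face incidences: 2E = 10·2 + 3·x = 20 + 3x.
Every vertex has degree 4, so 4V = 2E.
Euler: V − E + F = 2 ⇒ (2E)/4 − E + (2 + x) = 2.
Multiply by 8: 2·(2E) − 4·(2E) + 8·(2 + x) = 16, i.e. 16 + 8x − 2·(20 + 3x) = 16.
Collecting terms: 2x − 24 = 16, so 2x = 40, so x = 20.
Then 2E = 20 + 3·20 = 80, so E = 40, V = 2E/4 = 20, F = 2 + 20 = 22.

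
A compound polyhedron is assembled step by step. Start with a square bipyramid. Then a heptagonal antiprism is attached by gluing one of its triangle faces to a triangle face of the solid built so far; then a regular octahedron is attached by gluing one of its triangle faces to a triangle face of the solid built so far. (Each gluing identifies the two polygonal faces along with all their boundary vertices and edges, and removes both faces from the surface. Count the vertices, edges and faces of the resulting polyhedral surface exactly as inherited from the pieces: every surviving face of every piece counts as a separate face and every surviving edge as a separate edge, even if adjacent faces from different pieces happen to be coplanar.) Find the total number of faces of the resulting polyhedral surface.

A square bipyramid: V=6, E=12, F=8.
Attach a heptagonal antiprism (V=14, E=28, F=16) along a 3-gon: merge 3 vertices and 3 edges, delete both glued faces → V=17, E=37, F=22.
Attach a regular octahedron (V=6, E=12, F=8) along a 3-gon: merge 3 vertices and 3 edges, delete both glued faces → V=20, E=46, F=28.
Check: V − E + F = 20 − 46 + 28 = 2.

28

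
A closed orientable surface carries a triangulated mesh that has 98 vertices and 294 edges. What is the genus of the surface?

1

Every face is a triangle and each edge borders two faces, so 3F = 2·294, giving F = 196.
χ = V − E + F = 98 − 294 + 196 = 0.
For a closed orientable surface χ = 2 − 2g, so g = (2 − (0))/2 = 1.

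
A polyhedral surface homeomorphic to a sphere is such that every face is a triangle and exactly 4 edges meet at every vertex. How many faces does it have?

Each face has 3 edges and each edge borders two faces, so 2E = 3F.
Each vertex has degree 4, so 4V = 2E and hence V = 3F/4.
Euler: V − E + F = 2 ⇒ (3F/4) − (3F/2) + F = 2.
Multiply by 8: (6 − 12 + 8)F = 16, i.e. 2F = 16.
So F = 8, E = 3·8/2 = 12, V = 3·8/4 = 6.

8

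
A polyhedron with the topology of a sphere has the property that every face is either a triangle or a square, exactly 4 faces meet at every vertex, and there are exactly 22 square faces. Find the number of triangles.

Let x be the number of triangles; then F = 22 + x.
Edge–face incidences: 2E = 4·22 + 3·x = 88 + 3x.
Every vertex has degree 4, so 4V = 2E.
Euler: V − E + F = 2 ⇒ (2E)/4 − E + (22 + x) = 2.
Multiply by 8: 2·(2E) − 4·(2E) + 8·(22 + x) = 16, i.e. 176 + 8x − 2·(88 + 3x) = 16.
Collecting terms: 2x = 16, so x = 8.
Then 2E = 88 + 3·8 = 112, so E = 56, V = 2E/4 = 28, F = 22 + 8 = 30.

8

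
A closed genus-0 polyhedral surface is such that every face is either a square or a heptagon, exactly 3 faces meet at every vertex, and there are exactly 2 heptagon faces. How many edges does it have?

21

Let x be the number of squares; then F = 2 + x.
Edge–face incidences: 2E = 7·2 + 4·x = 14 + 4x.
Every vertex has degree 3, so 3V = 2E.
Euler: V − E + F = 2 ⇒ (2E)/3 − E + (2 + x) = 2.
Multiply by 6: 2·(2E) − 3·(2E) + 6·(2 + x) = 12, i.e. 12 + 6x − (14 + 4x) = 12.
Collecting terms: 2x − 2 = 12, so 2x = 14, so x = 7.
Then 2E = 14 + 4·7 = 42, so E = 21, V = 2E/3 = 14, F = 2 + 7 = 9.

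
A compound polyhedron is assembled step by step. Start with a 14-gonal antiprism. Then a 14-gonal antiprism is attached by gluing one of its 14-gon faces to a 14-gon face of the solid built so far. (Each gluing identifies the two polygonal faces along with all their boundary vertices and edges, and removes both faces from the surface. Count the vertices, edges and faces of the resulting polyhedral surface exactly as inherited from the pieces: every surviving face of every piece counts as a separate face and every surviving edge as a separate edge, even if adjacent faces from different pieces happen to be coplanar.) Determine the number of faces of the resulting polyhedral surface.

58

A 14-gonal antiprism: V=28, E=56, F=30.
Attach a 14-gonal antiprism (V=28, E=56, F=30) along a 14-gon: merge 14 vertices and 14 edges, delete both glued faces → V=42, E=98, F=58.
Check: V − E + F = 42 − 98 + 58 = 2.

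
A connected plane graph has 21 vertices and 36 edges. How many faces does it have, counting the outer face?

Euler's formula for a connected plane graph: V − E + F = 2, so F = 2 − 21 + 36 = 17.

17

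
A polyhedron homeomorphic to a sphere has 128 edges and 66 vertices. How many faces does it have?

Here V − E + F = 2.
F = 2 − V + E = 2 − 66 + 128 = 64.

64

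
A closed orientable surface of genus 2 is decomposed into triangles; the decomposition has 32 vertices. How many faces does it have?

68

χ = 2 − 2·2 = -2, and every face is a triangle so 3F = 2E.
V − E + F = -2 with E = 3F/2 gives 32 − (3/2 − 1)·F = -2, so F = 68 and E = 102.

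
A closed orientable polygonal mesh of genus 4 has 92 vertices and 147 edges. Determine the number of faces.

49

For a closed orientable surface of genus 4, χ = 2 − 2·4 = -6.
F = -6 − V + E = -6 − 92 + 147 = 49.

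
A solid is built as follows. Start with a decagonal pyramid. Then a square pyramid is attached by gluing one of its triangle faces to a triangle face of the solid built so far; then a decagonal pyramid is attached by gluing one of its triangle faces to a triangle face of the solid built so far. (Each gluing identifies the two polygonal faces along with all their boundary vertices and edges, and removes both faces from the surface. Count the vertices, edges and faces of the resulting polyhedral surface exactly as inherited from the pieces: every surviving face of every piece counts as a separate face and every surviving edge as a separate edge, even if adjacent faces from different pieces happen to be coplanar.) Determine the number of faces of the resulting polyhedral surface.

A decagonal pyramid: V=11, E=20, F=11.
Attach a square pyramid (V=5, E=8, F=5) along a 3-gon: merge 3 vertices and 3 edges, delete both glued faces → V=13, E=25, F=14.
Attach a decagonal pyramid (V=11, E=20, F=11) along a 3-gon: merge 3 vertices and 3 edges, delete both glued faces → V=21, E=42, F=23.
Check: V − E + F = 21 − 42 + 23 = 2.

23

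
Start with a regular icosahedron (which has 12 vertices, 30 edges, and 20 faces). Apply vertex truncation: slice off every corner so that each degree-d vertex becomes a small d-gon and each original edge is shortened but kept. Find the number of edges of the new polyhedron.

Truncation replaces each original edge-end by a new vertex, so V′ = 2E = 60.
Each original edge survives, and each old vertex of degree d contributes d new edges; summing degrees gives Σd = 2E, so E′ = E + 2E = 3E = 90.
Each original face survives and each original vertex becomes one new face: F′ = F + V = 32.

90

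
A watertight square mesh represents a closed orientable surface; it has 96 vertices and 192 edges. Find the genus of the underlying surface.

Every face is a square and each edge borders two faces, so 4F = 2·192, giving F = 96.
χ = V − E + F = 96 − 192 + 96 = 0.
For a closed orientable surface χ = 2 − 2g, so g = (2 − (0))/2 = 1.

1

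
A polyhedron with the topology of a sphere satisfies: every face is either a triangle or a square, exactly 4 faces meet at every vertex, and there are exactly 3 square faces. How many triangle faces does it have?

8

Let x be the number of triangles; then F = 3 + x.
Edge–face incidences: 2E = 4·3 + 3·x = 12 + 3x.
Every vertex has degree 4, so 4V = 2E.
Euler: V − E + F = 2 ⇒ (2E)/4 − E + (3 + x) = 2.
Multiply by 8: 2·(2E) − 4·(2E) + 8·(3 + x) = 16, i.e. 24 + 8x − 2·(12 + 3x) = 16.
Collecting terms: 2x = 16, so x = 8.
Then 2E = 12 + 3·8 = 36, so E = 18, V = 2E/4 = 9, F = 3 + 8 = 11.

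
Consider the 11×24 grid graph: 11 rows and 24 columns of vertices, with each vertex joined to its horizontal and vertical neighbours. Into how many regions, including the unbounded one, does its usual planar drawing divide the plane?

The grid has V = 11·24 = 264 vertices and E = 11·23 + 24·10 = 493 edges.
F = 2 − V + E = 2 − 264 + 493 = 231.

231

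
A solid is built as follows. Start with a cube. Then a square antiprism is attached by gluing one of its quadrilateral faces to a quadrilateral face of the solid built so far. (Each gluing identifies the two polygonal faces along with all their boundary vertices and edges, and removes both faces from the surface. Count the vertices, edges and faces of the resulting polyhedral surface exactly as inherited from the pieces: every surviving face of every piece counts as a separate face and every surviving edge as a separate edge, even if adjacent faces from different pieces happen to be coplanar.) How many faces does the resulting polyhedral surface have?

14

A cube: V=8, E=12, F=6.
Attach a square antiprism (V=8, E=16, F=10) along a 4-gon: merge 4 vertices and 4 edges, delete both glued faces → V=12, E=24, F=14.
Check: V − E + F = 12 − 24 + 14 = 2.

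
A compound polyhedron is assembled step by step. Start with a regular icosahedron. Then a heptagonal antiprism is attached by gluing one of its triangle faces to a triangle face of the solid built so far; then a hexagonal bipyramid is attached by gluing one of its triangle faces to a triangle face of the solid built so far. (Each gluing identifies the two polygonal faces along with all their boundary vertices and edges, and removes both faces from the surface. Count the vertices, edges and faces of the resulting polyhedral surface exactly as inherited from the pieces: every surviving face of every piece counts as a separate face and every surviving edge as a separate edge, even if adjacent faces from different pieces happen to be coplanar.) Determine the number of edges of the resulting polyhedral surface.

A regular icosahedron: V=12, E=30, F=20.
Attach a heptagonal antiprism (V=14, E=28, F=16) along a 3-gon: merge 3 vertices and 3 edges, delete both glued faces → V=23, E=55, F=34.
Attach a hexagonal bipyramid (V=8, E=18, F=12) along a 3-gon: merge 3 vertices and 3 edges, delete both glued faces → V=28, E=70, F=44.
Check: V − E + F = 28 − 70 + 44 = 2.

70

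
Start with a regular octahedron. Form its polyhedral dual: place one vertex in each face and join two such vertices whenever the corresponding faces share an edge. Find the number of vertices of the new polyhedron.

The base solid has V = 6, E = 12, F = 8.
The dual swaps V and F and preserves E: V′ = F = 8, E′ = E = 12, F′ = V = 6.

8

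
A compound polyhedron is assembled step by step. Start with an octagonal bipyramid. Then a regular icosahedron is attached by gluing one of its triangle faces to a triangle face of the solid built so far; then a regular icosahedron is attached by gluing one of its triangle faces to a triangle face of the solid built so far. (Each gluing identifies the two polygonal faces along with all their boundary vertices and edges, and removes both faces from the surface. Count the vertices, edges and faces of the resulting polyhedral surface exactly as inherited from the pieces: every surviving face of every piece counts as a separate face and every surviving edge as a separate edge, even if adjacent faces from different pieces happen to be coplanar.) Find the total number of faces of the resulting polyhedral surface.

An octagonal bipyramid: V=10, E=24, F=16.
Attach a regular icosahedron (V=12, E=30, F=20) along a 3-gon: merge 3 vertices and 3 edges, delete both glued faces → V=19, E=51, F=34.
Attach a regular icosahedron (V=12, E=30, F=20) along a 3-gon: merge 3 vertices and 3 edges, delete both glued faces → V=28, E=78, F=52.
Check: V − E + F = 28 − 78 + 52 = 2.

52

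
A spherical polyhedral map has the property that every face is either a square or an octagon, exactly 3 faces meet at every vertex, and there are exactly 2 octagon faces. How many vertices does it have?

16

Let x be the number of squares; then F = 2 + x.
Edge–face incidences: 2E = 8·2 + 4·x = 16 + 4x.
Every vertex has degree 3, so 3V = 2E.
Euler: V − E + F = 2 ⇒ (2E)/3 − E + (2 + x) = 2.
Multiply by 6: 2·(2E) − 3·(2E) + 6·(2 + x) = 12, i.e. 12 + 6x − (16 + 4x) = 12.
Collecting terms: 2x − 4 = 12, so 2x = 16, so x = 8.
Then 2E = 16 + 4·8 = 48, so E = 24, V = 2E/3 = 16, F = 2 + 8 = 10.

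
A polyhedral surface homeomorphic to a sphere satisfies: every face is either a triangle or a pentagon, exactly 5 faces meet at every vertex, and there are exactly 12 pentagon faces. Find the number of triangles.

80

Let x be the number of triangles; then F = 12 + x.
Edge–face incidences: 2E = 5·12 + 3·x = 60 + 3x.
Every vertex has degree 5, so 5V = 2E.
Euler: V − E + F = 2 ⇒ (2E)/5 − E + (12 + x) = 2.
Multiply by 10: 2·(2E) − 5·(2E) + 10·(12 + x) = 20, i.e. 120 + 10x − 3·(60 + 3x) = 20.
Collecting terms: x − 60 = 20, so x = 80.
Then 2E = 60 + 3·80 = 300, so E = 150, V = 2E/5 = 60, F = 12 + 80 = 92.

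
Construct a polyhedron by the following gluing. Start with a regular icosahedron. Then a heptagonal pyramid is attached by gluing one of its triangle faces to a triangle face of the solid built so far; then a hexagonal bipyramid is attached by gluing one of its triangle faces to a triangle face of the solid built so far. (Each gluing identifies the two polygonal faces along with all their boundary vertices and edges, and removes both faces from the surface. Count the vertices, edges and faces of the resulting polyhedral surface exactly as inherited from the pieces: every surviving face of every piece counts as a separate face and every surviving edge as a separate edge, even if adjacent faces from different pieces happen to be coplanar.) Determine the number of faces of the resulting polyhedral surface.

36

A regular icosahedron: V=12, E=30, F=20.
Attach a heptagonal pyramid (V=8, E=14, F=8) along a 3-gon: merge 3 vertices and 3 edges, delete both glued faces → V=17, E=41, F=26.
Attach a hexagonal bipyramid (V=8, E=18, F=12) along a 3-gon: merge 3 vertices and 3 edges, delete both glued faces → V=22, E=56, F=36.
Check: V − E + F = 22 − 56 + 36 = 2.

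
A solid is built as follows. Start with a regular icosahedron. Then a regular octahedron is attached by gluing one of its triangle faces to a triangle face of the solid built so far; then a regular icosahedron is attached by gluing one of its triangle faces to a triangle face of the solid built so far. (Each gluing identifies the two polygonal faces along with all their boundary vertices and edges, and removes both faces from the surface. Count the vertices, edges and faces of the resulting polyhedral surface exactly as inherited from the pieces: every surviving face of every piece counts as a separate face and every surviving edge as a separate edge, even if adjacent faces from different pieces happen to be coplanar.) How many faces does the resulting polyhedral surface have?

44

A regular icosahedron: V=12, E=30, F=20.
Attach a regular octahedron (V=6, E=12, F=8) along a 3-gon: merge 3 vertices and 3 edges, delete both glued faces → V=15, E=39, F=26.
Attach a regular icosahedron (V=12, E=30, F=20) along a 3-gon: merge 3 vertices and 3 edges, delete both glued faces → V=24, E=66, F=44.
Check: V − E + F = 24 − 66 + 44 = 2.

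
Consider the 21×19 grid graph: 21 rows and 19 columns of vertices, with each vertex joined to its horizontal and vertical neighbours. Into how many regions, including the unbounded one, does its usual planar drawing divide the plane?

361

The grid has V = 21·19 = 399 vertices and E = 21·18 + 19·20 = 758 edges.
F = 2 − V + E = 2 − 399 + 758 = 361.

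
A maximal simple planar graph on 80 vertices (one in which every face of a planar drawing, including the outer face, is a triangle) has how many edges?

234

In a plane triangulation 3F = 2E and V − E + F = 2, so E = 3V − 6 = 3·80 − 6 = 234.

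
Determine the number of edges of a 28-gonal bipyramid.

A bipyramid over an n-gon has 2n triangular faces and n + 2 vertices: V = 28 + 2 = 30, E = 3·28 = 84, F = 2·28 = 56.

84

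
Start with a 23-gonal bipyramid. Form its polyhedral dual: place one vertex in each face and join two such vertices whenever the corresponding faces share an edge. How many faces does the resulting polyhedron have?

The base solid has V = 25, E = 69, F = 46.
The dual swaps V and F and preserves E: V′ = F = 46, E′ = E = 69, F′ = V = 25.

25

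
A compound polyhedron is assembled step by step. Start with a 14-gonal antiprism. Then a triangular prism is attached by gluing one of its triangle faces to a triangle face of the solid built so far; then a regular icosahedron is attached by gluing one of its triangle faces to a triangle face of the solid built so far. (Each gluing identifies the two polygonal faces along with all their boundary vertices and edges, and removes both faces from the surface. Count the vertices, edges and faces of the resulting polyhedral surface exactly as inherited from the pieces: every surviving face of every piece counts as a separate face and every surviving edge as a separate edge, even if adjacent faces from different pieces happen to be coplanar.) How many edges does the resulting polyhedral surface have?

A 14-gonal antiprism: V=28, E=56, F=30.
Attach a triangular prism (V=6, E=9, F=5) along a 3-gon: merge 3 vertices and 3 edges, delete both glued faces → V=31, E=62, F=33.
Attach a regular icosahedron (V=12, E=30, F=20) along a 3-gon: merge 3 vertices and 3 edges, delete both glued faces → V=40, E=89, F=51.
Check: V − E + F = 40 − 89 + 51 = 2.

89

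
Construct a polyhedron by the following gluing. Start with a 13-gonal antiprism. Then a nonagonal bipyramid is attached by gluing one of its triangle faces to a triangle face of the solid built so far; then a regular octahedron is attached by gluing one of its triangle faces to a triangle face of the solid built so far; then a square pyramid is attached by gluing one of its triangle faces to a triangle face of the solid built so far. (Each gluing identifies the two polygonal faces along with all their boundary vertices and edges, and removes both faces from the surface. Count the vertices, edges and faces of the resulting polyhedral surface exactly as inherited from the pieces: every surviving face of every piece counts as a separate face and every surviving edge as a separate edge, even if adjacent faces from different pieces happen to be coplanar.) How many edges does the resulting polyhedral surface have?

A 13-gonal antiprism: V=26, E=52, F=28.
Attach a nonagonal bipyramid (V=11, E=27, F=18) along a 3-gon: merge 3 vertices and 3 edges, delete both glued faces → V=34, E=76, F=44.
Attach a regular octahedron (V=6, E=12, F=8) along a 3-gon: merge 3 vertices and 3 edges, delete both glued faces → V=37, E=85, F=50.
Attach a square pyramid (V=5, E=8, F=5) along a 3-gon: merge 3 vertices and 3 edges, delete both glued faces → V=39, E=90, F=53.
Check: V − E + F = 39 − 90 + 53 = 2.

90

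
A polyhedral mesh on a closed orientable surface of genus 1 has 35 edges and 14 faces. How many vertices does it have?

21

For a closed orientable surface of genus 1, χ = 2 − 2·1 = 0.
V = 0 + E − F = 0 + 35 − 14 = 21.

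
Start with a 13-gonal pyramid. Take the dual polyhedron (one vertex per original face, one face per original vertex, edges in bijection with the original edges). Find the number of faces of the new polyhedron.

The base solid has V = 14, E = 26, F = 14.
The dual swaps V and F and preserves E: V′ = F = 14, E′ = E = 26, F′ = V = 14.

14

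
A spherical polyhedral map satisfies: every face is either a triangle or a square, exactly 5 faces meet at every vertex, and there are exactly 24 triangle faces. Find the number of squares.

Let x be the number of squares; then F = 24 + x.
Edge–face incidences: 2E = 3·24 + 4·x = 72 + 4x.
Every vertex has degree 5, so 5V = 2E.
Euler: V − E + F = 2 ⇒ (2E)/5 − E + (24 + x) = 2.
Multiply by 10: 2·(2E) − 5·(2E) + 10·(24 + x) = 20, i.e. 240 + 10x − 3·(72 + 4x) = 20.
Collecting terms: −2x + 24 = 20, so −2x = −4, so x = 2.
Then 2E = 72 + 4·2 = 80, so E = 40, V = 2E/5 = 16, F = 24 + 2 = 26.

2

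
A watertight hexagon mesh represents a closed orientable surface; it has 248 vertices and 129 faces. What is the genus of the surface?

6

Every face is a hexagon, so 2E = 6·129 = 774, giving E = 387.
χ = V − E + F = 248 − 387 + 129 = -10.
For a closed orientable surface χ = 2 − 2g, so g = (2 − (-10))/2 = 6.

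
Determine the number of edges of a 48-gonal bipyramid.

144

A bipyramid over an n-gon has 2n triangular faces and n + 2 vertices: V = 48 + 2 = 50, E = 3·48 = 144, F = 2·48 = 96.
Check: V − E + F = 50 − 144 + 96 = 2.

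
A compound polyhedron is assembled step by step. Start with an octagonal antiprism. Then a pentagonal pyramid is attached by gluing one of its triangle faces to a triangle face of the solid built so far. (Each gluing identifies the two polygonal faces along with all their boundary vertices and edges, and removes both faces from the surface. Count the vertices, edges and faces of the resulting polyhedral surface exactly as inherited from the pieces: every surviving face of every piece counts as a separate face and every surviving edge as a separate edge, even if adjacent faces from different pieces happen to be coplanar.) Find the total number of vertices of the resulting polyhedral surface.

19

An octagonal antiprism: V=16, E=32, F=18.
Attach a pentagonal pyramid (V=6, E=10, F=6) along a 3-gon: merge 3 vertices and 3 edges, delete both glued faces → V=19, E=39, F=22.
Check: V − E + F = 19 − 39 + 22 = 2.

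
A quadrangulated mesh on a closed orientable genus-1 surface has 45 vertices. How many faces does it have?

χ = 2 − 2·1 = 0, and every face is a square so 4F = 2E.
V − E + F = 0 with E = 4F/2 gives 45 − (4/2 − 1)·F = 0, so F = 45 and E = 90.

45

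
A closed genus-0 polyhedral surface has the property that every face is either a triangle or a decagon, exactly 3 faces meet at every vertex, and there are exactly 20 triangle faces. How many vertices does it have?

60

Let x be the number of decagons; then F = 20 + x.
Edge–face incidences: 2E = 3·20 + 10·x = 60 + 10x.
Every vertex has degree 3, so 3V = 2E.
Euler: V − E + F = 2 ⇒ (2E)/3 − E + (20 + x) = 2.
Multiply by 6: 2·(2E) − 3·(2E) + 6·(20 + x) = 12, i.e. 120 + 6x − (60 + 10x) = 12.
Collecting terms: −4x + 60 = 12, so −4x = −48, so x = 12.
Then 2E = 60 + 10·12 = 180, so E = 90, V = 2E/3 = 60, F = 20 + 12 = 32.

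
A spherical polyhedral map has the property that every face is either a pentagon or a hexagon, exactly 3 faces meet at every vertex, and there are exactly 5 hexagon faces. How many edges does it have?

45

Let x be the number of pentagons; then F = 5 + x.
Edge–face incidences: 2E = 6·5 + 5·x = 30 + 5x.
Every vertex has degree 3, so 3V = 2E.
Euler: V − E + F = 2 ⇒ (2E)/3 − E + (5 + x) = 2.
Multiply by 6: 2·(2E) − 3·(2E) + 6·(5 + x) = 12, i.e. 30 + 6x − (30 + 5x) = 12.
Collecting terms: x = 12.
Then 2E = 30 + 5·12 = 90, so E = 45, V = 2E/3 = 30, F = 5 + 12 = 17.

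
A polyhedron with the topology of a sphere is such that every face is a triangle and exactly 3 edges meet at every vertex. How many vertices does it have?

4

Each face has 3 edges and each edge borders two faces, so 2E = 3F.
Each vertex has degree 3, so 3V = 2E and hence V = 3F/3.
Euler: V − E + F = 2 ⇒ (3F/3) − (3F/2) + F = 2.
Multiply by 6: (6 − 9 + 6)F = 12, i.e. 3F = 12.
So F = 4, E = 3·4/2 = 6, V = 3·4/3 = 4.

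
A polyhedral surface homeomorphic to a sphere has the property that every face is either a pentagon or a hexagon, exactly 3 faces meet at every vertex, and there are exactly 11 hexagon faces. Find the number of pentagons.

12

Let x be the number of pentagons; then F = 11 + x.
Edge–face incidences: 2E = 6·11 + 5·x = 66 + 5x.
Every vertex has degree 3, so 3V = 2E.
Euler: V − E + F = 2 ⇒ (2E)/3 − E + (11 + x) = 2.
Multiply by 6: 2·(2E) − 3·(2E) + 6·(11 + x) = 12, i.e. 66 + 6x − (66 + 5x) = 12.
Collecting terms: x = 12.
Then 2E = 66 + 5·12 = 126, so E = 63, V = 2E/3 = 42, F = 11 + 12 = 23.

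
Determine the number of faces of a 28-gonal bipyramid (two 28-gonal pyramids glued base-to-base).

56

A bipyramid over an n-gon has 2n triangular faces and n + 2 vertices: V = 28 + 2 = 30, E = 3·28 = 84, F = 2·28 = 56.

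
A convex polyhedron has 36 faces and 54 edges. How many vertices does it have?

20

Here V − E + F = 2.
V = 2 + E − F = 2 + 54 − 36 = 20.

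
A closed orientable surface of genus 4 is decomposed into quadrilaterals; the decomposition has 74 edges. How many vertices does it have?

31

χ = 2 − 2·4 = -6, and every face is a square so 4F = 2E.
F = 2E/4 = 37. Then V = -6 + E − F = -6 + 74 − 37 = 31.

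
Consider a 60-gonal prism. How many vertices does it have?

A prism on an n-gon has two n-gon bases and n rectangular sides: V = 2·60 = 120, E = 3·60 = 180, F = 60 + 2 = 62.

120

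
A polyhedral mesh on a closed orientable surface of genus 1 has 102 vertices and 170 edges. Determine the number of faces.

For a closed orientable surface of genus 1, χ = 2 − 2·1 = 0.
F = 0 − V + E = 0 − 102 + 170 = 68.

68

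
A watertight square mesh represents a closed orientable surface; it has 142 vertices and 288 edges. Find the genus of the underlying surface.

2

Every face is a square and each edge borders two faces, so 4F = 2·288, giving F = 144.
χ = V − E + F = 142 − 288 + 144 = -2.
For a closed orientable surface χ = 2 − 2g, so g = (2 − (-2))/2 = 2.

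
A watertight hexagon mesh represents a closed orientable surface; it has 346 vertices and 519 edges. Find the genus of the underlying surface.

Every face is a hexagon and each edge borders two faces, so 6F = 2·519, giving F = 173.
χ = V − E + F = 346 − 519 + 173 = 0.
For a closed orientable surface χ = 2 − 2g, so g = (2 − (0))/2 = 1.

1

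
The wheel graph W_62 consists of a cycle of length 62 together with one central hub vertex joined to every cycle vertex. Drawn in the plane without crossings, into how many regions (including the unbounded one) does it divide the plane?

W_62 has V = 62 + 1 = 63 vertices and E = 2·62 = 124 edges.
By Euler's formula F = 2 − V + E = 2 − 63 + 124 = 63.

63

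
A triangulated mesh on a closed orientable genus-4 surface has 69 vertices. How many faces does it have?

150

χ = 2 − 2·4 = -6, and every face is a triangle so 3F = 2E.
V − E + F = -6 with E = 3F/2 gives 69 − (3/2 − 1)·F = -6, so F = 150 and E = 225.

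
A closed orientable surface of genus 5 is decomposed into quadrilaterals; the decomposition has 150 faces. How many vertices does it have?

χ = 2 − 2·5 = -8, and every face is a square so 4F = 2E.
E = 4·150/2 = 300. Then V = -8 + E − F = -8 + 300 − 150 = 142.

142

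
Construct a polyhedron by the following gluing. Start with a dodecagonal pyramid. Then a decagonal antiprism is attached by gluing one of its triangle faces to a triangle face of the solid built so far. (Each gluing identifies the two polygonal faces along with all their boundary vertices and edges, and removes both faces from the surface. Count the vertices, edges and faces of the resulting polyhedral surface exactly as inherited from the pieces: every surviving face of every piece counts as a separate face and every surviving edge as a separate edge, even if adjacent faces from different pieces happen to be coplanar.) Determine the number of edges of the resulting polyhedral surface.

61

A dodecagonal pyramid: V=13, E=24, F=13.
Attach a decagonal antiprism (V=20, E=40, F=22) along a 3-gon: merge 3 vertices and 3 edges, delete both glued faces → V=30, E=61, F=33.
Check: V − E + F = 30 − 61 + 33 = 2.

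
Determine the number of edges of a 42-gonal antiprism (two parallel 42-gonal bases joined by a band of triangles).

168

An antiprism on an n-gon has two n-gon caps and 2n triangles: V = 2·42 = 84, E = 4·42 = 168, F = 2·42 + 2 = 86.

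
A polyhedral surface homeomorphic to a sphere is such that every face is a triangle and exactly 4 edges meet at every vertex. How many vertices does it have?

6

Each face has 3 edges and each edge borders two faces, so 2E = 3F.
Each vertex has degree 4, so 4V = 2E and hence V = 3F/4.
Euler: V − E + F = 2 ⇒ (3F/4) − (3F/2) + F = 2.
Multiply by 8: (6 − 12 + 8)F = 16, i.e. 2F = 16.
So F = 8, E = 3·8/2 = 12, V = 3·8/4 = 6.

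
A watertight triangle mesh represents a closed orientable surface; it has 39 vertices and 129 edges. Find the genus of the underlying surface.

Every face is a triangle and each edge borders two faces, so 3F = 2·129, giving F = 86.
χ = V − E + F = 39 − 129 + 86 = -4.
For a closed orientable surface χ = 2 − 2g, so g = (2 − (-4))/2 = 3.

3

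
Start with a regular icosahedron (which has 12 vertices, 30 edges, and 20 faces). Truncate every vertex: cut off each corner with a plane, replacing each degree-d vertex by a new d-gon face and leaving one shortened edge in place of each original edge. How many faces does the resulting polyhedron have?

32

Truncation replaces each original edge-end by a new vertex, so V′ = 2E = 60.
Each original edge survives, and each old vertex of degree d contributes d new edges; summing degrees gives Σd = 2E, so E′ = E + 2E = 3E = 90.
Each original face survives and each original vertex becomes one new face: F′ = F + V = 32.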